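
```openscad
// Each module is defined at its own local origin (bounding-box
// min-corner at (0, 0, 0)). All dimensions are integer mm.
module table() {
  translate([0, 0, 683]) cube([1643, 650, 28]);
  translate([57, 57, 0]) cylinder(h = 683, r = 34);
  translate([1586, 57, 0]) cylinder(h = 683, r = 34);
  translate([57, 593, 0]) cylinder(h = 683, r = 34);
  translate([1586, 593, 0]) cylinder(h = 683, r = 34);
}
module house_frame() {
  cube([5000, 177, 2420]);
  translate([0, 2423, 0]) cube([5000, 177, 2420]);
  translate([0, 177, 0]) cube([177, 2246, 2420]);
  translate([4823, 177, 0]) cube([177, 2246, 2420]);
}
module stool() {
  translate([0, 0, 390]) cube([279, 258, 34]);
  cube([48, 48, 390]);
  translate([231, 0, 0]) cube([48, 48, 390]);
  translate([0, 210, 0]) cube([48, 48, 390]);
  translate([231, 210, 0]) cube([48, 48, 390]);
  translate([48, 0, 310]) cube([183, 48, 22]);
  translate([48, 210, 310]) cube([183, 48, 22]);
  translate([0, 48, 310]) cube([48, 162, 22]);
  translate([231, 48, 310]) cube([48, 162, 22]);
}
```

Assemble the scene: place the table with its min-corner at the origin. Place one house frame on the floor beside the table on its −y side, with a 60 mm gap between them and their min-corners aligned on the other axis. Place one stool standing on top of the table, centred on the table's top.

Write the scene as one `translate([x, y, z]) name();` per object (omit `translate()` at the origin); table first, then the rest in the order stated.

table();
translate([0, -2660, 0]) house_frame();
translate([682, 196, 711]) stool();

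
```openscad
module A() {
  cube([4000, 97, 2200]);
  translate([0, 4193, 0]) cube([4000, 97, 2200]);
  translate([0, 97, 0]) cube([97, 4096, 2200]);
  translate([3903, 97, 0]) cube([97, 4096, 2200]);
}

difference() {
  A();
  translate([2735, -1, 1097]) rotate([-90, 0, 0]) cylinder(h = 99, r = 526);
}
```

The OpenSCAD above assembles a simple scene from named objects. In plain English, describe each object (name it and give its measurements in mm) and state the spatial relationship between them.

A is a box-shaped house frame (walls only): outside footprint 4000×4290 mm, wall height 2200 mm, wall thickness 97 mm. The two y-facing walls run the full x-width; the two x-facing walls fit between the inner faces of the y-facing walls.

The house frame has a circular hole of radius 526 mm through its front wall, centred at (x = 2735, z = 1097).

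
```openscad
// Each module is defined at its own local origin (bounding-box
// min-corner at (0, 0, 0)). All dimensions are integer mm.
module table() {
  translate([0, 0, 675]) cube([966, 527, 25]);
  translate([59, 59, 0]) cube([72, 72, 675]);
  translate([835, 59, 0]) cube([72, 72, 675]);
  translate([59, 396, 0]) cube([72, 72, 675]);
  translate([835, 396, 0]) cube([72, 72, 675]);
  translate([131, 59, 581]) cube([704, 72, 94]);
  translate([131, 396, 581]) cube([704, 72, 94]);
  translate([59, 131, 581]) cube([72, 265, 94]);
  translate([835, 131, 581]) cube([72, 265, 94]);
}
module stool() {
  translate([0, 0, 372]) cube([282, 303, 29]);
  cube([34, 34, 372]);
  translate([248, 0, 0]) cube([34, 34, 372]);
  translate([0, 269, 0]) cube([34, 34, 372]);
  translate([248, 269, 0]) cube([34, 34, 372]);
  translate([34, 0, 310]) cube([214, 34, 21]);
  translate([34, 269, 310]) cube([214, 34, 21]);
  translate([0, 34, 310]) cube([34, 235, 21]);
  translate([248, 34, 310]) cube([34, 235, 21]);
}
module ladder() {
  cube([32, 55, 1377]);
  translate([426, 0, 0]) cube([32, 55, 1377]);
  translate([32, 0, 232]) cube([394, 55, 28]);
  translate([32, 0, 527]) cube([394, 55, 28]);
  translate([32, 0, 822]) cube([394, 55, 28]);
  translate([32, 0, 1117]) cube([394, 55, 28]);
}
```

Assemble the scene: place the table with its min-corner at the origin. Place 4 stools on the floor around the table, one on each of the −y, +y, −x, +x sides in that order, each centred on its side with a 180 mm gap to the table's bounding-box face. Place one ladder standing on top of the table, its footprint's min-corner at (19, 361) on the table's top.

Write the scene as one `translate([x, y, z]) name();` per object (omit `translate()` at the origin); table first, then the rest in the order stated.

table();
translate([342, -483, 0]) stool();
translate([342, 707, 0]) stool();
translate([-462, 112, 0]) stool();
translate([1146, 112, 0]) stool();
translate([19, 361, 700]) ladder();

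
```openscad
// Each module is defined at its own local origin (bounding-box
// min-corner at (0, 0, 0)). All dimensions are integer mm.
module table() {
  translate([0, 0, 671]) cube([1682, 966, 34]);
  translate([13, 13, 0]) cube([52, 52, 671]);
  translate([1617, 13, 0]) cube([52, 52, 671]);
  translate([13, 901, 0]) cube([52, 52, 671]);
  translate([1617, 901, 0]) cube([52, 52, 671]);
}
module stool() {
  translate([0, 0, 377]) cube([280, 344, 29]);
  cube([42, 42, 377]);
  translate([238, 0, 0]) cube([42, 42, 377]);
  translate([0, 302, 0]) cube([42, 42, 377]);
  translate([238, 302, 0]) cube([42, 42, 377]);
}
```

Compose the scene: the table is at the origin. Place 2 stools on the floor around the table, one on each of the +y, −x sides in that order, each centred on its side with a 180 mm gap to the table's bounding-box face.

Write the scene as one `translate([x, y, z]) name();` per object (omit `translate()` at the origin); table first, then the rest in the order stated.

table();
translate([701, 1146, 0]) stool();
translate([-460, 311, 0]) stool();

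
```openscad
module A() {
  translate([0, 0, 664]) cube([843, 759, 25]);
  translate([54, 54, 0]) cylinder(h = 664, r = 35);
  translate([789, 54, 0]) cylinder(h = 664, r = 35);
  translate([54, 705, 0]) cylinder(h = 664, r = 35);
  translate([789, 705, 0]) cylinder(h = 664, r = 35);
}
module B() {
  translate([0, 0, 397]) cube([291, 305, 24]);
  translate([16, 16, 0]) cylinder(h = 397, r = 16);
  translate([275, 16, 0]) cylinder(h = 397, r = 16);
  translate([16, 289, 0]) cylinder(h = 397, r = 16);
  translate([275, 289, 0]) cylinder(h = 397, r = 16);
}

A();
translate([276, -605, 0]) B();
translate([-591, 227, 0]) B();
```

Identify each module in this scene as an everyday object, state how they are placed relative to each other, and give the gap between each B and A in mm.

Each stool's nearest face is 300 mm from the table's bounding box.

A is a table. B is a stool. Two stools sit around the table at the −y, −x sides. The gap between each stool and the table is 300 mm.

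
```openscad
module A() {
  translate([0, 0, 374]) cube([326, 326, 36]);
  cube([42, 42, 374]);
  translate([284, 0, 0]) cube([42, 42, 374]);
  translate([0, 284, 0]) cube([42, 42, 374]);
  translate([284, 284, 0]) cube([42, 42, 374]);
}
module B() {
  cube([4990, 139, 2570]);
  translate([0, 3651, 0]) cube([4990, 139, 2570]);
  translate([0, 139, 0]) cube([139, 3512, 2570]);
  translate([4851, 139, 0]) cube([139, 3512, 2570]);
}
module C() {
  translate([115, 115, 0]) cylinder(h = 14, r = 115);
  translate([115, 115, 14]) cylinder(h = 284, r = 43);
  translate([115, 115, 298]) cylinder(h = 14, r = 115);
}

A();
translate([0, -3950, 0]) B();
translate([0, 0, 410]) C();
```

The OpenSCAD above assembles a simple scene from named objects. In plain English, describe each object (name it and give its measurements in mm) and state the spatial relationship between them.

A is a four-legged stool. The seat is 326×326 mm, 36 mm thick, top at z = 410 mm. It stands on four square legs, each 42×42 mm in cross-section, from z = 0 to the seat underside, each flush with a corner of the seat.

B is a box-shaped house frame (walls only): outside footprint 4990×3790 mm, wall height 2570 mm, wall thickness 139 mm. The two y-facing walls run the full x-width; the two x-facing walls fit between the inner faces of the y-facing walls.

C is a spool: two coaxial disc flanges of radius 115 mm and thickness 14 mm, joined by a core cylinder of radius 43 mm and height 284 mm. The lower flange rests on z = 0 and the three cylinders share a vertical axis.

The house frame is on the floor beside the stool on its −y side. The spool is on top of the stool.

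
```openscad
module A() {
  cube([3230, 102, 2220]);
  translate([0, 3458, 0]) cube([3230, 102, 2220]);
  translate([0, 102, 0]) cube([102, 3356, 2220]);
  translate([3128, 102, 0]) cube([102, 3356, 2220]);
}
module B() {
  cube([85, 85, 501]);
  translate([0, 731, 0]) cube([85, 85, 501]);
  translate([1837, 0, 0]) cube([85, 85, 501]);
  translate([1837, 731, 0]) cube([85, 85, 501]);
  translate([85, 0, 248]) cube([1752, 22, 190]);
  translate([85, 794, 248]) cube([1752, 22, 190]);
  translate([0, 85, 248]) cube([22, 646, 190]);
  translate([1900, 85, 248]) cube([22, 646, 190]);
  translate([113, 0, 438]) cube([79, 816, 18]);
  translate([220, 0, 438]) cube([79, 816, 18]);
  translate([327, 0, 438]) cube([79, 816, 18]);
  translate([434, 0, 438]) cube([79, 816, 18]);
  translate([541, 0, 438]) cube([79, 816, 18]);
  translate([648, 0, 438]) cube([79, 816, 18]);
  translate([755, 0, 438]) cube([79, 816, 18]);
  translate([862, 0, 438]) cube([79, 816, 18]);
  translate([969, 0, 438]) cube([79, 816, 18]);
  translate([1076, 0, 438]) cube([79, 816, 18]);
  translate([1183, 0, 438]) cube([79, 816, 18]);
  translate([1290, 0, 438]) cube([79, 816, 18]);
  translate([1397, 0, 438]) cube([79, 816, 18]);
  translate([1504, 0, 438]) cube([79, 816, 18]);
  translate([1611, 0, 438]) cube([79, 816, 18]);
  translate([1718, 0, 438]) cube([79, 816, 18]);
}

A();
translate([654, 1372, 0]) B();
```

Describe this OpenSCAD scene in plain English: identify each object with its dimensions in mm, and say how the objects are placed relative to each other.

A is a box-shaped house frame (walls only): outside footprint 3230×3560 mm, wall height 2220 mm, wall thickness 102 mm. The two y-facing walls run the full x-width; the two x-facing walls fit between the inner faces of the y-facing walls.

B is a bed frame 1922 mm long (x) by 816 mm wide (y). Four 85×85 mm corner posts, 501 mm tall, at the corners of the footprint. Four rails of 22 mm thickness and 190 mm height run between adjacent posts with their undersides at z = 248 mm, their outer faces flush with the outside of the frame (the two x-running rails run between the posts' inner faces; the two y-running rails run between the posts' inner faces). 16 slats, each 79 mm wide (x) and 18 mm thick, lie across the top of the two x-running rails, running the full 816 mm width of the frame in y; the slats are evenly spaced along x between the inner faces of the end posts with equal gaps (rounded down to the nearest mm) at the −x end and between each pair — any rounding remainder accumulates at the +x end.

The bed frame sits inside the house frame, centred.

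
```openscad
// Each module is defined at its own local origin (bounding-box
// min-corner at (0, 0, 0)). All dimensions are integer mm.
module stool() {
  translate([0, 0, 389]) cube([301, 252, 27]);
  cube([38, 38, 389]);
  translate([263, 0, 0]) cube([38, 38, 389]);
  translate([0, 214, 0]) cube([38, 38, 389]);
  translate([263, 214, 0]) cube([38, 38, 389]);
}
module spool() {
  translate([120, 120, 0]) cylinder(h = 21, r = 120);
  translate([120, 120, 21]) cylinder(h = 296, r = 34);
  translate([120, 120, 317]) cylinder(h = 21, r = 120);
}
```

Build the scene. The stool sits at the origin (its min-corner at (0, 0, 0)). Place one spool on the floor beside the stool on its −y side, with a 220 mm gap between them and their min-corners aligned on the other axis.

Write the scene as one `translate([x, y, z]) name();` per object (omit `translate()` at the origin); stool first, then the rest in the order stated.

stool();
translate([0, -460, 0]) spool();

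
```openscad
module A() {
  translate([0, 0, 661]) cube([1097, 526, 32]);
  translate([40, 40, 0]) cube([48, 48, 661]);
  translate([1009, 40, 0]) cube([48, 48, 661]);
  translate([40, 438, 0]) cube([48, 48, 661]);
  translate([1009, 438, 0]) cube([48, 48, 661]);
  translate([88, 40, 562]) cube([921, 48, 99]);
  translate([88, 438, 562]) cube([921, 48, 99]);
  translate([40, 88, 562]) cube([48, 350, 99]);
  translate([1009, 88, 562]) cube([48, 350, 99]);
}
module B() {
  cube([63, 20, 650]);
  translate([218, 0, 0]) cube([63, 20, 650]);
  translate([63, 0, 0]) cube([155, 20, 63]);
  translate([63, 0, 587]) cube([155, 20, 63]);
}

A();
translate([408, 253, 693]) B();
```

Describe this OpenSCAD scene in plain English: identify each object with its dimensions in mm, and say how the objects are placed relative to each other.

A is a rectangular dining table. The top is 1097×526×32 mm with its upper surface at z = 693 mm. It stands on four 48×48 mm square legs, each inset 40 mm from the nearest pair of top edges, running from the floor to the underside of the top. Four apron rails, 48 mm thick and 99 mm tall, run between adjacent legs with their top edges flush with the underside of the top and their outer faces flush with the legs' outer faces.

B is a picture frame with a 155×524 mm rectangular opening (x by z) and a uniform 63 mm border on every side. Frame depth is 20 mm along y. It is built from two vertical stiles running the full outside height and two horizontal rails spanning the gap between the stiles.

The picture frame is on top of the table, centred.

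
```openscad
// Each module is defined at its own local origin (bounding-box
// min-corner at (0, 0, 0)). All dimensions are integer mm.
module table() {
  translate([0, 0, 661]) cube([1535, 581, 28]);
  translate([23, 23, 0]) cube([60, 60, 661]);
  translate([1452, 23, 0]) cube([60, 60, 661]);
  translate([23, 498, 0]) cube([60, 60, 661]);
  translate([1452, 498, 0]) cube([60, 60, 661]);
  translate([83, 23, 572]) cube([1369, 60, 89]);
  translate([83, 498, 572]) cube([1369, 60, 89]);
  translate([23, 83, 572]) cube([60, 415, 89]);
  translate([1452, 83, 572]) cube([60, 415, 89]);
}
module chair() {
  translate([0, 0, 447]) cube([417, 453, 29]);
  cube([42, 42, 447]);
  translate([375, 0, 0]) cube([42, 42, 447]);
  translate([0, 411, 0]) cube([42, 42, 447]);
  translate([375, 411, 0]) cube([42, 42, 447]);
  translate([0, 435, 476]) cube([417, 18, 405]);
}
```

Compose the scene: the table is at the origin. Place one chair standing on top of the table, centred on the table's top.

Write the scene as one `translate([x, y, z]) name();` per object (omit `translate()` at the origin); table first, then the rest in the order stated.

table();
translate([559, 64, 689]) chair();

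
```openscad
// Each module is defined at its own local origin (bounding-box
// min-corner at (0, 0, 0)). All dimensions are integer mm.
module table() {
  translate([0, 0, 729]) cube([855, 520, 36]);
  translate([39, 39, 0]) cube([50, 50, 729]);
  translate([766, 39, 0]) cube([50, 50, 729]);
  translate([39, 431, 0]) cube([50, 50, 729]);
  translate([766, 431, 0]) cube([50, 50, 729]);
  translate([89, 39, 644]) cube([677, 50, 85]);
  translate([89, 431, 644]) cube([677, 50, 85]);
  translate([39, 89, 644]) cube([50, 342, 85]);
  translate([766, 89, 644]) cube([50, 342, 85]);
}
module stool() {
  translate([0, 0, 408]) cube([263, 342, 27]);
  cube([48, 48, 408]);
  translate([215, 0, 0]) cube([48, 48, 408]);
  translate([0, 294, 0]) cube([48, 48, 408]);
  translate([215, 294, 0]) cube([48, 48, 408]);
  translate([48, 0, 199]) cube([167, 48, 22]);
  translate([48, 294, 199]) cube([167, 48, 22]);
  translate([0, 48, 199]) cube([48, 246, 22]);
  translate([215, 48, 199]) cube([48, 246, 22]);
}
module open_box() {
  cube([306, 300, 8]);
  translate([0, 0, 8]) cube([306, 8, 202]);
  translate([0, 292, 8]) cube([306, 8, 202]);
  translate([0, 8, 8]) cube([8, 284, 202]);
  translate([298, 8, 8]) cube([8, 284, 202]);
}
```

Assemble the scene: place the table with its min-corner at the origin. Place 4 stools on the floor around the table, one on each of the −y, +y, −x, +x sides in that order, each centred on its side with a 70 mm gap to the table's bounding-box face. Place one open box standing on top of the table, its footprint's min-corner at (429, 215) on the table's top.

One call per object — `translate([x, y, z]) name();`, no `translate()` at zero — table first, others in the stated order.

table();
translate([296, -412, 0]) stool();
translate([296, 590, 0]) stool();
translate([-333, 89, 0]) stool();
translate([925, 89, 0]) stool();
translate([429, 215, 765]) open_box();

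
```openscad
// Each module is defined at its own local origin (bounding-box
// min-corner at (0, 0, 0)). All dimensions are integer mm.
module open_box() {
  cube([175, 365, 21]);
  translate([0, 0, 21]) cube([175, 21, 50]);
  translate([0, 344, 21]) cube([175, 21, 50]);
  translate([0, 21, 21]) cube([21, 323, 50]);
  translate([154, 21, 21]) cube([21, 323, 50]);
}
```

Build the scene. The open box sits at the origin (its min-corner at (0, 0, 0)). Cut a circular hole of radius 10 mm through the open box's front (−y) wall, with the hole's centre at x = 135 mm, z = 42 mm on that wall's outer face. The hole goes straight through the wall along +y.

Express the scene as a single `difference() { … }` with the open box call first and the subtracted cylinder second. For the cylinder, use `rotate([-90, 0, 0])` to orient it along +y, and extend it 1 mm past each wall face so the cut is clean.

difference() {
  open_box();
  translate([135, -1, 42]) rotate([-90, 0, 0]) cylinder(h = 23, r = 10);
}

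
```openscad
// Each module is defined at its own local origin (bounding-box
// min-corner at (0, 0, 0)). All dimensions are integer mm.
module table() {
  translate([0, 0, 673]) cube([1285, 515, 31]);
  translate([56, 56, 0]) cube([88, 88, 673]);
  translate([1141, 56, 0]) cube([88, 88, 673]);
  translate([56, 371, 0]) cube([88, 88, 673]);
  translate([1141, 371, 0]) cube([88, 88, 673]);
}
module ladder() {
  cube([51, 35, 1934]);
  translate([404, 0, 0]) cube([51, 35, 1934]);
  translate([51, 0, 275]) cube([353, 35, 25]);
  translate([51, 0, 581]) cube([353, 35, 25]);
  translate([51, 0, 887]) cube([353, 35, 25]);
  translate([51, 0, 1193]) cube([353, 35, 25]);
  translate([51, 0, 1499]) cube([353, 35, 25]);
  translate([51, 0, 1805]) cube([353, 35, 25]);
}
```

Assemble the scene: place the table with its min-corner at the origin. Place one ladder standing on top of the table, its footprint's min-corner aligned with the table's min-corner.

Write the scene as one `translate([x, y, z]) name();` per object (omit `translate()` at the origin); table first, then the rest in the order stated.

table();
translate([0, 0, 704]) ladder();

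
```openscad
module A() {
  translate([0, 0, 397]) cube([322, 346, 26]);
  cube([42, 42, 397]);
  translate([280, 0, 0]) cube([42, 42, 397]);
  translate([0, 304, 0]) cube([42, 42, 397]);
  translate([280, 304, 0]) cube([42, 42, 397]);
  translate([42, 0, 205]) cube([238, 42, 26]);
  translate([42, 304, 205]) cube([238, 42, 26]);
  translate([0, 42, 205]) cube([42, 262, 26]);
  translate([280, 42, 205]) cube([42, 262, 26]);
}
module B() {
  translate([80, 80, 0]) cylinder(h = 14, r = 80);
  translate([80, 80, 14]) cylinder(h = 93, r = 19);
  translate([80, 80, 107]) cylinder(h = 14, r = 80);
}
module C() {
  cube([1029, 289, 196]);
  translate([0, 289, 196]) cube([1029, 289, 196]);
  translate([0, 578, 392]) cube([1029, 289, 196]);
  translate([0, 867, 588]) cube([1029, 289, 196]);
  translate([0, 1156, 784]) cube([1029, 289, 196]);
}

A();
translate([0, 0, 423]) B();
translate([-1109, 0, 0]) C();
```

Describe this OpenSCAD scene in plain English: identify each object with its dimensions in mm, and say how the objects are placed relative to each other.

A is a four-legged stool. The seat is 322×346 mm, 26 mm thick, top at z = 423 mm. It stands on four square legs, each 42×42 mm in cross-section, from z = 0 to the seat underside, each flush with a corner of the seat. Four stretchers, 42 mm wide and 26 mm tall, connect adjacent legs with their undersides at z = 205 mm, each running between the inner faces of the legs it joins and aligned with the legs' outer faces on the other axis.

B is a spool: two coaxial disc flanges of radius 80 mm and thickness 14 mm, joined by a core cylinder of radius 19 mm and height 93 mm. The lower flange rests on z = 0 and the three cylinders share a vertical axis.

C is a run of 5 identical solid stair steps. Each tread is 1029×289 mm and each step block is 196 mm high. Step 1 rests on the floor; step k is offset from step 1 by (k−1)×289 mm in y and (k−1)×196 mm in z.

The spool is on top of the stool. The staircase is on the floor beside the stool on its −x side.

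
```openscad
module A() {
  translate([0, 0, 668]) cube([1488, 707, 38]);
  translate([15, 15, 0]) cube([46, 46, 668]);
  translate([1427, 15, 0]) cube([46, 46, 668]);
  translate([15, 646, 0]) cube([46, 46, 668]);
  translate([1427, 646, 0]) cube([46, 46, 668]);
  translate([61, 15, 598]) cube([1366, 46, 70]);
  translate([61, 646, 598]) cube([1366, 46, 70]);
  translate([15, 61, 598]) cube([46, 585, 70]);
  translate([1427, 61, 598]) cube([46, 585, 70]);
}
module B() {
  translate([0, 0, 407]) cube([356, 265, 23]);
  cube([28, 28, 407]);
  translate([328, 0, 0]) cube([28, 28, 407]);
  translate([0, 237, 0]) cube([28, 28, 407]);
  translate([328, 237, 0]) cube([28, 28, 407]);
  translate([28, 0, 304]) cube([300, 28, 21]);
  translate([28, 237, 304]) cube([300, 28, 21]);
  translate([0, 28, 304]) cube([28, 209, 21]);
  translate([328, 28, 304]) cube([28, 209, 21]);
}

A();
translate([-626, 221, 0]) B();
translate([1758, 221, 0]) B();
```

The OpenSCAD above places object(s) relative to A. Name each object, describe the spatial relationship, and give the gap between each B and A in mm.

A is a table. B is a stool. Two stools sit around the table at the −x, +x sides. The gap between each stool and the table is 270 mm.

Each stool's nearest face is 270 mm from the table's bounding box.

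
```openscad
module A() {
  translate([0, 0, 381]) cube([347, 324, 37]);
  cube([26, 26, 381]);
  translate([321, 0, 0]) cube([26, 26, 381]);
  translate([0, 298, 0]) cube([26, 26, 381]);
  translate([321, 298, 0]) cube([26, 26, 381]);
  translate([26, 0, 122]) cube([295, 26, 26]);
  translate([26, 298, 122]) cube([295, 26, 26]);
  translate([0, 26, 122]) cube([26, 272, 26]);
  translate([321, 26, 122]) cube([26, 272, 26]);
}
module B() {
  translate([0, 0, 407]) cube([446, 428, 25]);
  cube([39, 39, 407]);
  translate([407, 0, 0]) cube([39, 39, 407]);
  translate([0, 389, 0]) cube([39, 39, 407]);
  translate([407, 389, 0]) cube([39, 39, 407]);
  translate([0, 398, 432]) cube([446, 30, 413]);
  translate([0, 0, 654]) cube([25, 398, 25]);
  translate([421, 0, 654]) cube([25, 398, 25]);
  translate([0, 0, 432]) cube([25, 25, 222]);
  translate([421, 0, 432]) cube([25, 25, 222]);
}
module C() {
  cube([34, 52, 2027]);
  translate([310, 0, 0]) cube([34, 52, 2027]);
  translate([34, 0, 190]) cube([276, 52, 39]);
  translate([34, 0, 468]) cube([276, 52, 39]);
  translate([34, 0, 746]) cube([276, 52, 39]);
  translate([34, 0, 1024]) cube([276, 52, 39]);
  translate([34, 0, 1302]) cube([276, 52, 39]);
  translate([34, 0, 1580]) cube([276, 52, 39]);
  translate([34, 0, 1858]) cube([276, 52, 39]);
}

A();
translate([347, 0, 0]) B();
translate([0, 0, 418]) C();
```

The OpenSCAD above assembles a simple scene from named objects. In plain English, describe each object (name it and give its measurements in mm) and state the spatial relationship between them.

A is a four-legged stool. The seat is a 347×324×37 mm slab whose top surface is at z = 418 mm; four square legs, each 26×26 mm in cross-section, run from the floor (z = 0) to the underside of the seat, each flush with a corner of the seat. Four stretchers, 26 mm wide and 26 mm tall, connect adjacent legs with their undersides at z = 122 mm, each running between the inner faces of the legs it joins and aligned with the legs' outer faces on the other axis.

B is a chair: 446×428 mm seat, 25 mm thick, top at z = 432 mm, on four 39 mm square corner legs flush with the seat edges. A 30 mm thick backrest slab spans the full seat width, extending 413 mm above the seat top, its back face flush with the seat's +y edge. Two armrests of 25×25 mm section run along each side from the seat's front edge to the front of the backrest, top faces 247 mm above the seat top and outer faces flush with the seat's x-edges; a 25×25 mm post under the front of each armrest stands on the seat at the front corner.

C is a straight ladder. Two 34×52 mm vertical rails, 2027 mm tall, stand 344 mm apart (outside-to-outside) with their front faces coplanar on the −y side. 7 rungs, each 52 mm deep and 39 mm tall, span between the inner faces of the rails, front faces flush with the rails. The lowest rung's underside is at z = 190 mm and rungs are spaced 278 mm apart (underside to underside).

The chair is against the stool's +x side, with their −y faces flush. The ladder is on top of the stool.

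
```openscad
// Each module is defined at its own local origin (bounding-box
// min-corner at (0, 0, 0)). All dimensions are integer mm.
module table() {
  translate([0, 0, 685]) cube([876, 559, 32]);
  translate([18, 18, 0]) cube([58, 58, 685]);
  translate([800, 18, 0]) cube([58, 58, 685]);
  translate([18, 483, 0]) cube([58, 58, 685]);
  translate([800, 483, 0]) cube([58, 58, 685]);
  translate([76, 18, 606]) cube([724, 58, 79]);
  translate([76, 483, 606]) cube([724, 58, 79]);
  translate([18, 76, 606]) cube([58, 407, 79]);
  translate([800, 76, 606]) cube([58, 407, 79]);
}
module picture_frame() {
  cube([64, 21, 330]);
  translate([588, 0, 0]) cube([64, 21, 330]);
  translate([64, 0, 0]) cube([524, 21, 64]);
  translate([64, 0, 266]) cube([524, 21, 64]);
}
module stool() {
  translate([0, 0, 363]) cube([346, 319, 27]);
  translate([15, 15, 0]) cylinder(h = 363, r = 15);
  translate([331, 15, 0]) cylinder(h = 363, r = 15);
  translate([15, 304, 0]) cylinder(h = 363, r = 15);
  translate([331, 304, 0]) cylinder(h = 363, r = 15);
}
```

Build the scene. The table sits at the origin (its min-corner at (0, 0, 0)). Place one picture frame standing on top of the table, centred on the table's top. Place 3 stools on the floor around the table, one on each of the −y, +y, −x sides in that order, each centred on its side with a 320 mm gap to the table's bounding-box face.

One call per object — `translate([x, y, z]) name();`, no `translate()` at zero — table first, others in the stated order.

table();
translate([112, 269, 717]) picture_frame();
translate([265, -639, 0]) stool();
translate([265, 879, 0]) stool();
translate([-666, 120, 0]) stool();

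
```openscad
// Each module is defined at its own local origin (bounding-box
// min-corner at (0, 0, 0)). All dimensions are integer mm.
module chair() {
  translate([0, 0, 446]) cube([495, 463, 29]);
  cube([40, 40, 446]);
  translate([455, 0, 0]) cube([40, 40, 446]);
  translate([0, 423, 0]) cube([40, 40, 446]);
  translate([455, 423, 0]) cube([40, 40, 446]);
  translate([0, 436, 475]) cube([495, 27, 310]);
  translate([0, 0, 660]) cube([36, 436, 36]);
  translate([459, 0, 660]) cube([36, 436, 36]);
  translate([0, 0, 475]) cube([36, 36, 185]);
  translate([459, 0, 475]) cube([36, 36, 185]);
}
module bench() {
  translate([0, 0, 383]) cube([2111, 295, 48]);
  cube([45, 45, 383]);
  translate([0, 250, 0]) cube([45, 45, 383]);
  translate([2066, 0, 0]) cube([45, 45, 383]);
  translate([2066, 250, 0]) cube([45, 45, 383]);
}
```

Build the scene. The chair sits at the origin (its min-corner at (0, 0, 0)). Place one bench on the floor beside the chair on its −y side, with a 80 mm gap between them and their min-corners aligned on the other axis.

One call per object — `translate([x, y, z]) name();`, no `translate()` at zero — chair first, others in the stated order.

chair();
translate([0, -375, 0]) bench();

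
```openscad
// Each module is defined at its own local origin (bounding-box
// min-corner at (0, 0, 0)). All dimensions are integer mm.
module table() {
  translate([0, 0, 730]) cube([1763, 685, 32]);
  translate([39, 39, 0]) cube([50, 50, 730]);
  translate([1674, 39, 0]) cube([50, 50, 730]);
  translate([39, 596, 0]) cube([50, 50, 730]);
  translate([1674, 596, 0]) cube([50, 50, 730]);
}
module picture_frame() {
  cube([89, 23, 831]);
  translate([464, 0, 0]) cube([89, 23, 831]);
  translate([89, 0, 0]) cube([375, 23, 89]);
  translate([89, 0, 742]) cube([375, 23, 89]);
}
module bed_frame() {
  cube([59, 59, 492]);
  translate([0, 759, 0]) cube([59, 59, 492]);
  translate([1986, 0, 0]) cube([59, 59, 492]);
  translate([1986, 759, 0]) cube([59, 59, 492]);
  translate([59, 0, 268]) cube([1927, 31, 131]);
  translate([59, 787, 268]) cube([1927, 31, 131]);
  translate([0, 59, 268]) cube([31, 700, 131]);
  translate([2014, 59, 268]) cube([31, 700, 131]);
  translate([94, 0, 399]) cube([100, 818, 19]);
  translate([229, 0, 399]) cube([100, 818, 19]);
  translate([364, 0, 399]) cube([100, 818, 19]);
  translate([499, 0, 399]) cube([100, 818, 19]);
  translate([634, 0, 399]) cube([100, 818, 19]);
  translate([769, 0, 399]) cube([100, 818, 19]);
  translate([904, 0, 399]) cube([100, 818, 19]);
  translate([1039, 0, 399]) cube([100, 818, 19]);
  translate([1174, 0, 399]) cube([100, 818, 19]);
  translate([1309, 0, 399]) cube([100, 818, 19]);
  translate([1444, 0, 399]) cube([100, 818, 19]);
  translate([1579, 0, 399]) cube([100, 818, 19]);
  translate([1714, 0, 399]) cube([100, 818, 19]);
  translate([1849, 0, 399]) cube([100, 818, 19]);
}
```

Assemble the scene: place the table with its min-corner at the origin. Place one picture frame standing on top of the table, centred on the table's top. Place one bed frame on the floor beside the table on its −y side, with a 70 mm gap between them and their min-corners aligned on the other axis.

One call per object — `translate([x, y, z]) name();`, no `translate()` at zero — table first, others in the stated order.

table();
translate([605, 331, 762]) picture_frame();
translate([0, -888, 0]) bed_frame();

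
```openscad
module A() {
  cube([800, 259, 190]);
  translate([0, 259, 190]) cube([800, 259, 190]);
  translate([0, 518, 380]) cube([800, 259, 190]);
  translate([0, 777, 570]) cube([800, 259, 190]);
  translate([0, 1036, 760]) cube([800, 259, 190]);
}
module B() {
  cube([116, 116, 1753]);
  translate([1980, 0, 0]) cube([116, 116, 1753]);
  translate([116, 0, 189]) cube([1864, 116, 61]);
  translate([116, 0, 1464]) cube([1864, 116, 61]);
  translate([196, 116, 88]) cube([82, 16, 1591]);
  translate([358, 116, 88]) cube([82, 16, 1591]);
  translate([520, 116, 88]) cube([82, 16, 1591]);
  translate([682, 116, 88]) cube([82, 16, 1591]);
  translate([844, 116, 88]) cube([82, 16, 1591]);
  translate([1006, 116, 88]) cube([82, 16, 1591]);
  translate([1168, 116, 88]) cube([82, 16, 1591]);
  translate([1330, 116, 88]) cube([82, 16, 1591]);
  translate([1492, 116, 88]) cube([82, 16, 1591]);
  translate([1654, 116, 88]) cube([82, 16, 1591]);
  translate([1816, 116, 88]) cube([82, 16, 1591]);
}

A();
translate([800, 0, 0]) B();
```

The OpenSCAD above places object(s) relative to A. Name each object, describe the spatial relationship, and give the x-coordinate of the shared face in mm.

A is a staircase. B is a fence section. The fence section is against the staircase's +x side, with their −y faces flush. The x-coordinate of the shared face is 800 mm.

The staircase's +x face and the fence section's −x face are both at x = 800 mm.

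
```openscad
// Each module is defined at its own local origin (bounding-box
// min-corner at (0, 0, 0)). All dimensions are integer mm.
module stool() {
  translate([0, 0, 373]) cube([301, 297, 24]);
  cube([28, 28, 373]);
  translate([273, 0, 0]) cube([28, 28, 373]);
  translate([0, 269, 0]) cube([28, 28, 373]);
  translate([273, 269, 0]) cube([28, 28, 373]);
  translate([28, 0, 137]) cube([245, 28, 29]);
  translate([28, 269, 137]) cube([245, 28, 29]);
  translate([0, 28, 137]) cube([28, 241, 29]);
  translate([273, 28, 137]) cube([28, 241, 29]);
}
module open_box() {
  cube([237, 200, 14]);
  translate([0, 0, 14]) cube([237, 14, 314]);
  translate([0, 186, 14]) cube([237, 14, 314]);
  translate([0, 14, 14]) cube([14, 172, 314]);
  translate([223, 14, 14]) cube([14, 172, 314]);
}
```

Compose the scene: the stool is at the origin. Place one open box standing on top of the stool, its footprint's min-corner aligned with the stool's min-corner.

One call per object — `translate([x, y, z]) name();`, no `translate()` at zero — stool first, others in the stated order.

stool();
translate([0, 0, 397]) open_box();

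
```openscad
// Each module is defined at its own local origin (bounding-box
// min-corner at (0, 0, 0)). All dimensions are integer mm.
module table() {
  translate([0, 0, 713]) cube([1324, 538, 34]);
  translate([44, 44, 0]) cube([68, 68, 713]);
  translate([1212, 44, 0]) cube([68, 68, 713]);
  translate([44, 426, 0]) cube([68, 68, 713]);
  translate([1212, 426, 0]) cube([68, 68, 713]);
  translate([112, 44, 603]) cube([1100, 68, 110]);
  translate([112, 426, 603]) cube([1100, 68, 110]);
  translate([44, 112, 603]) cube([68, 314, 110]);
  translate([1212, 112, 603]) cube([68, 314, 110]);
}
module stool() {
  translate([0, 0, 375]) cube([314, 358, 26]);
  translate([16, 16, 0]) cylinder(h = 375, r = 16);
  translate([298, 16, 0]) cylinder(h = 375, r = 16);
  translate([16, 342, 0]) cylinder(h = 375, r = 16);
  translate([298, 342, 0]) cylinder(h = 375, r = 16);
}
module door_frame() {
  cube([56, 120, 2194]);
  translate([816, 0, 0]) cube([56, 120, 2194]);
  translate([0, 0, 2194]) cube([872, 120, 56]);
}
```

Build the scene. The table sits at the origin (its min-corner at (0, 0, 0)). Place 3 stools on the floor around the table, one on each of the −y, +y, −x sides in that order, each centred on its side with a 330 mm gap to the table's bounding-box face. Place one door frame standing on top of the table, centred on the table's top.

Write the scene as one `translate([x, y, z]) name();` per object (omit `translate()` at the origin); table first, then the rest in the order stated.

table();
translate([505, -688, 0]) stool();
translate([505, 868, 0]) stool();
translate([-644, 90, 0]) stool();
translate([226, 209, 747]) door_frame();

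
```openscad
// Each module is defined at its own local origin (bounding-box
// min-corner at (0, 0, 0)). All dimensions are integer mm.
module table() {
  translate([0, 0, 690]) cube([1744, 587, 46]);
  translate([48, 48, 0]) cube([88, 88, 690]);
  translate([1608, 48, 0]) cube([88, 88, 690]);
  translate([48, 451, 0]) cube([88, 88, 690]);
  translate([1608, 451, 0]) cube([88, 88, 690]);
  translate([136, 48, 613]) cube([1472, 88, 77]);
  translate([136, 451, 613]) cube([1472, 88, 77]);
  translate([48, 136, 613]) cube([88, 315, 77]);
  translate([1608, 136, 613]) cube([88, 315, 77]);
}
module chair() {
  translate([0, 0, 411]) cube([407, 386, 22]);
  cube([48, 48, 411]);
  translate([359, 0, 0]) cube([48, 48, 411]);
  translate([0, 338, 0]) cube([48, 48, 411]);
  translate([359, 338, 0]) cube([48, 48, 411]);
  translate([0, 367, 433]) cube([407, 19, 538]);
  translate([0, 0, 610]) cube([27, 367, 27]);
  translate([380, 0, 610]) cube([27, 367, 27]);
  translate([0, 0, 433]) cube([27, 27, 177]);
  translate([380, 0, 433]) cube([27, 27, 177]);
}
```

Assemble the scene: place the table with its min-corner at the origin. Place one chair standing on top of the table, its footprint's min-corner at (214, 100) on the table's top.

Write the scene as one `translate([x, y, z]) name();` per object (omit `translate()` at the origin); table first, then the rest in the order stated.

table();
translate([214, 100, 736]) chair();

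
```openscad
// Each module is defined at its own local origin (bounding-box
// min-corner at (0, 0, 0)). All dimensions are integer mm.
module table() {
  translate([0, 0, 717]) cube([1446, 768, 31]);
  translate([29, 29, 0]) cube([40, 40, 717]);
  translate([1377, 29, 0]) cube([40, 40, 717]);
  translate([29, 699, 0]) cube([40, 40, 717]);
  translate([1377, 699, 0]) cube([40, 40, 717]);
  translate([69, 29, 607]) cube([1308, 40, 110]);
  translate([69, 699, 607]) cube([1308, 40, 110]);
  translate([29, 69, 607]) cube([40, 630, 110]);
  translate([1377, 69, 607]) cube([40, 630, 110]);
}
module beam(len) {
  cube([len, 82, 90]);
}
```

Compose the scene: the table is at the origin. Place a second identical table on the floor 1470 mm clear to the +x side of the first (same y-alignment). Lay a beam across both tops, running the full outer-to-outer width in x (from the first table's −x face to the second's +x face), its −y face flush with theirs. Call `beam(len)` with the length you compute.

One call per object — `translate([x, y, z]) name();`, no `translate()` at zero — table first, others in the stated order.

table();
translate([2916, 0, 0]) table();
translate([0, 0, 748]) beam(4362);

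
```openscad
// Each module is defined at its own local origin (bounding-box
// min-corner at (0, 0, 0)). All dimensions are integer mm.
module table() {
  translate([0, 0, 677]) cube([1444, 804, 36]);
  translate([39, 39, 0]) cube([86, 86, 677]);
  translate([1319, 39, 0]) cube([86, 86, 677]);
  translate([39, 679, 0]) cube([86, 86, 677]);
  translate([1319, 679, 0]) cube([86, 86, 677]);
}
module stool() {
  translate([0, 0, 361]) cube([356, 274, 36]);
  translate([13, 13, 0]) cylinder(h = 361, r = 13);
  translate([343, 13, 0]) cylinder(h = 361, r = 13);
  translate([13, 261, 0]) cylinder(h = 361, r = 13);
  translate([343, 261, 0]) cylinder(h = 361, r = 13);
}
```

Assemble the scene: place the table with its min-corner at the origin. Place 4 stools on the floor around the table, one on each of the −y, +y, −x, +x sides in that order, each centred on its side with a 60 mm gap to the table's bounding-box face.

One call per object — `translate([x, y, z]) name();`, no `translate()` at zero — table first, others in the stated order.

table();
translate([544, -334, 0]) stool();
translate([544, 864, 0]) stool();
translate([-416, 265, 0]) stool();
translate([1504, 265, 0]) stool();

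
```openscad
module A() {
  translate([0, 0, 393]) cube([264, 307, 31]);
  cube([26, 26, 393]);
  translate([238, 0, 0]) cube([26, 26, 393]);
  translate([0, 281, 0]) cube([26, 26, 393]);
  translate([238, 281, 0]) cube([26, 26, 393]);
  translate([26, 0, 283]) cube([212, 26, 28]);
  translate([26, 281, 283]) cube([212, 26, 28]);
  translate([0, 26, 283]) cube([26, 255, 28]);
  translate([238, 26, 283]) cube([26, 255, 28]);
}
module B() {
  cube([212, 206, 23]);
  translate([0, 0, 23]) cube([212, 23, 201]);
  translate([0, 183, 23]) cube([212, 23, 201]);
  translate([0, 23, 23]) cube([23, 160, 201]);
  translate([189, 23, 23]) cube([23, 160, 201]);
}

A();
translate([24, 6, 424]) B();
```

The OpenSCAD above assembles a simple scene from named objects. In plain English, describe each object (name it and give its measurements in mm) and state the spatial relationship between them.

A is a four-legged stool. The seat is 264×307 mm, 31 mm thick, top at z = 424 mm. It stands on four square legs, each 26×26 mm in cross-section, from z = 0 to the seat underside, each flush with a corner of the seat. Four stretchers, 26 mm wide and 28 mm tall, connect adjacent legs with their undersides at z = 283 mm, each running between the inner faces of the legs it joins and aligned with the legs' outer faces on the other axis.

B is an open storage box with external size 212×206×224 mm and wall thickness 23 mm (the base is also 23 mm thick). The base covers the whole footprint; the four walls stand on the base, with the y-facing walls full-width and the x-facing walls fitting between their inner faces.

The open box is on top of the stool.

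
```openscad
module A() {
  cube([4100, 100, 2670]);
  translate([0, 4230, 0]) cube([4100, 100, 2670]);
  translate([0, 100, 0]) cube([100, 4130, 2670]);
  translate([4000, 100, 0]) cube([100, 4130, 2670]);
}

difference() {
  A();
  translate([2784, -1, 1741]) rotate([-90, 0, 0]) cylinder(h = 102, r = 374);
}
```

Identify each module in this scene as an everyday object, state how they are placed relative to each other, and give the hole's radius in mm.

The subtracted cylinder has r = 374 mm.

A is a house frame. The house frame has a circular hole through its front wall. The hole's radius is 374 mm.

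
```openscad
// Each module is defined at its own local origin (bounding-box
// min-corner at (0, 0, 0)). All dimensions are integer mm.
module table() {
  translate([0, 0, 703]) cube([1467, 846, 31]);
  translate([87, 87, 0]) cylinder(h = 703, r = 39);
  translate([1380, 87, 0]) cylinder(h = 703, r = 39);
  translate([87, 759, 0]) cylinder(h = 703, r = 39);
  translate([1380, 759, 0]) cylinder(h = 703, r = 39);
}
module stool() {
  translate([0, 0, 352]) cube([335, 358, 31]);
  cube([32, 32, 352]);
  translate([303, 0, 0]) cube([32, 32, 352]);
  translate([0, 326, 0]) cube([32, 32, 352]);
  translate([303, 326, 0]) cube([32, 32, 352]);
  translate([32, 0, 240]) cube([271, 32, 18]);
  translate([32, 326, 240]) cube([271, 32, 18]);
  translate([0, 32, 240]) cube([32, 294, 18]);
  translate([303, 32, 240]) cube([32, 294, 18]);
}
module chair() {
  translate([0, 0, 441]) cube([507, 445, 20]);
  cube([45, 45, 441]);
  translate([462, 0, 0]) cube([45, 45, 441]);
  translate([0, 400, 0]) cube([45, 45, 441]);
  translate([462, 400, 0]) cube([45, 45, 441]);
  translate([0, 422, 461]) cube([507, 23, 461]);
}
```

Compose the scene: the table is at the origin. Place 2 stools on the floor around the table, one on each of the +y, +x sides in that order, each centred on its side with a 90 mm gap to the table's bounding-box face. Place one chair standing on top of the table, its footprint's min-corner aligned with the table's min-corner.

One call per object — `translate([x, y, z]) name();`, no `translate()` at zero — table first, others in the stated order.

table();
translate([566, 936, 0]) stool();
translate([1557, 244, 0]) stool();
translate([0, 0, 734]) chair();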